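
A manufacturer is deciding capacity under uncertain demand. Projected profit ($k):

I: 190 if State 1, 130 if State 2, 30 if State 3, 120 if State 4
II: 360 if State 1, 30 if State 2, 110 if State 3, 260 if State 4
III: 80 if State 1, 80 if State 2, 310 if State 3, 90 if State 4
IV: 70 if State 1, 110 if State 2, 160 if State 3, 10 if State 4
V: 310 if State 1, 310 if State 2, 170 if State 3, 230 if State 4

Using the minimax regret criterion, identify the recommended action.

V

Column bests: State 1=360, State 2=310, State 3=310, State 4=260.
I regrets: 170, 180, 280, 140 → max 280
II regrets: 0, 280, 200, 0 → max 280
III regrets: 280, 230, 0, 170 → max 280
IV regrets: 290, 200, 150, 250 → max 290
V regrets: 50, 0, 140, 30 → max 140
Smallest max regret = 140 → V.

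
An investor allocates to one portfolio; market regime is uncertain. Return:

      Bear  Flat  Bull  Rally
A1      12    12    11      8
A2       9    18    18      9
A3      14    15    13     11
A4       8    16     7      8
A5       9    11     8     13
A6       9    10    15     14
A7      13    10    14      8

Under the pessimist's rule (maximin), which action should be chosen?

A3

Row minima: A1=8, A2=9, A3=11, A4=7, A5=8, A6=9, A7=8
Best worst-case = 11 → A3.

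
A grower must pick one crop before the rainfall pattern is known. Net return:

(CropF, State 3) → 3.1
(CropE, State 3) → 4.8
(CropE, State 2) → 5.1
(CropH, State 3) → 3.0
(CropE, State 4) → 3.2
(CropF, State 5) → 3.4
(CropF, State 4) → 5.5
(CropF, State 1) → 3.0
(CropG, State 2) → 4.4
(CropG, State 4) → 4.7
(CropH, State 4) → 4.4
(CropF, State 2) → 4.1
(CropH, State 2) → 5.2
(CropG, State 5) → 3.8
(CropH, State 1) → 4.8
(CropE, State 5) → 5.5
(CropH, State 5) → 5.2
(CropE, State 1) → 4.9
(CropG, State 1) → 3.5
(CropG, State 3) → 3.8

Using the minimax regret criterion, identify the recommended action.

CropG

Column bests: State 1=4.9, State 2=5.2, State 3=4.8, State 4=5.5, State 5=5.5.
CropE regrets: 0.0, 0.1, 0.0, 2.3, 0.0 → max 2.3
CropF regrets: 1.9, 1.1, 1.7, 0.0, 2.1 → max 2.1
CropG regrets: 1.4, 0.8, 1.0, 0.8, 1.7 → max 1.7
CropH regrets: 0.1, 0.0, 1.8, 1.1, 0.3 → max 1.8
Smallest max regret = 1.7 → CropG.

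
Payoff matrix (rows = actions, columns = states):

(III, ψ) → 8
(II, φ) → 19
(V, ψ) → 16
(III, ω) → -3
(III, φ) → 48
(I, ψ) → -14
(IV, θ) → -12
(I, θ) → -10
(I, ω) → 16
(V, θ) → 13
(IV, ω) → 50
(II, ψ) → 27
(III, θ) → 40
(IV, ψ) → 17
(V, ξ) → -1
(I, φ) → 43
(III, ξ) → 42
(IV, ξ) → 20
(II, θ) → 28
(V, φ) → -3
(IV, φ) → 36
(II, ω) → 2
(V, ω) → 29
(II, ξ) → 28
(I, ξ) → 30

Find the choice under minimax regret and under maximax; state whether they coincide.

Column bests: θ=40, φ=48, ψ=27, ω=50, ξ=42.
I regrets: 50, 5, 41, 34, 12 → max 50
II regrets: 12, 29, 0, 48, 14 → max 48
III regrets: 0, 0, 19, 53, 0 → max 53
IV regrets: 52, 12, 10, 0, 22 → max 52
V regrets: 27, 51, 11, 21, 43 → max 51
Smallest max regret = 48 → II.
Row maxima: I=43, II=28, III=48, IV=50, V=29
Best best-case = 50 → IV.

minimax regret → II; maximax → IV (disagree)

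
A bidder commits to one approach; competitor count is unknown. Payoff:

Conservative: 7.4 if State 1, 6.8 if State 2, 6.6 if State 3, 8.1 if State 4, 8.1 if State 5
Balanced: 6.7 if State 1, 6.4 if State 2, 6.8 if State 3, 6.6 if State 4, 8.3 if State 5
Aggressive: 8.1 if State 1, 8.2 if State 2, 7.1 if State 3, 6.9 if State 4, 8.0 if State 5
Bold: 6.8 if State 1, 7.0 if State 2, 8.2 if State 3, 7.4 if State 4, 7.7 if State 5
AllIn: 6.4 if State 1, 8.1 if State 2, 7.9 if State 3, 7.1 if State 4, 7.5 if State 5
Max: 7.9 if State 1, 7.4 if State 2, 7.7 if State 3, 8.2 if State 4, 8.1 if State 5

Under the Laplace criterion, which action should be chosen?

Row averages: Conservative=7.4, Balanced=6.96, Aggressive=7.66, Bold=7.42, AllIn=7.4, Max=7.86
Highest average = 7.86 → Max.

Max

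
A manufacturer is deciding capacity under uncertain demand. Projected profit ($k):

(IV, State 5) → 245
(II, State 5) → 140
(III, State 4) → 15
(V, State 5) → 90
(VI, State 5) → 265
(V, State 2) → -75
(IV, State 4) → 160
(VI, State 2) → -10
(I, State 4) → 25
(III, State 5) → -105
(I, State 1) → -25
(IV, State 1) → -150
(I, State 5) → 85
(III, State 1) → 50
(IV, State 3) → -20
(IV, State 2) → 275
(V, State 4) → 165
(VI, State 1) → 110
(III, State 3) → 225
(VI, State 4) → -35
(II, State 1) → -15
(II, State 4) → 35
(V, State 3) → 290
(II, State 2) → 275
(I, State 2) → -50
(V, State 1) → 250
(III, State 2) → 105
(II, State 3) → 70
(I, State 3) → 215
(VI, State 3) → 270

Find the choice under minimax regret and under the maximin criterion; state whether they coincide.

Column bests: State 1=250, State 2=275, State 3=290, State 4=165, State 5=265.
I regrets: 275, 325, 75, 140, 180 → max 325
II regrets: 265, 0, 220, 130, 125 → max 265
III regrets: 200, 170, 65, 150, 370 → max 370
IV regrets: 400, 0, 310, 5, 20 → max 400
V regrets: 0, 350, 0, 0, 175 → max 350
VI regrets: 140, 285, 20, 200, 0 → max 285
Smallest max regret = 265 → II.
Row minima: I=-50, II=-15, III=-105, IV=-150, V=-75, VI=-35
Best worst-case = -15 → II.

minimax regret → II; maximin → II (agree)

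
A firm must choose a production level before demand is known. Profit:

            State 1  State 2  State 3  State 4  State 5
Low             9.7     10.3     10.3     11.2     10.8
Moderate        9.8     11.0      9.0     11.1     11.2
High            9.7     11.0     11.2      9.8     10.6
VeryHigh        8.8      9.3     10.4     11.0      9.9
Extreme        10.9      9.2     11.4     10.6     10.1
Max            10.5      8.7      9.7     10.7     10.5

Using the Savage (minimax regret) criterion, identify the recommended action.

Low

Column bests: State 1=10.9, State 2=11.0, State 3=11.4, State 4=11.2, State 5=11.2.
Low regrets: 1.2, 0.7, 1.1, 0.0, 0.4 → max 1.2
Moderate regrets: 1.1, 0.0, 2.4, 0.1, 0.0 → max 2.4
High regrets: 1.2, 0.0, 0.2, 1.4, 0.6 → max 1.4
VeryHigh regrets: 2.1, 1.7, 1.0, 0.2, 1.3 → max 2.1
Extreme regrets: 0.0, 1.8, 0.0, 0.6, 1.1 → max 1.8
Max regrets: 0.4, 2.3, 1.7, 0.5, 0.7 → max 2.3
Smallest max regret = 1.2 → Low.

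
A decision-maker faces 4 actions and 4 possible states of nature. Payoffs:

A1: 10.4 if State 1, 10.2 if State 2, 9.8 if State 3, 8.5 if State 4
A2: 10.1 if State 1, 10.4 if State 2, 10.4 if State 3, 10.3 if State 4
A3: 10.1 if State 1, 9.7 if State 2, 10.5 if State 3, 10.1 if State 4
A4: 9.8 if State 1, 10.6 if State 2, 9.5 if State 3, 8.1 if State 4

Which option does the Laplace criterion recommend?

A2

Row averages: A1=9.725, A2=10.3, A3=10.1, A4=9.5
Highest average = 10.3 → A2.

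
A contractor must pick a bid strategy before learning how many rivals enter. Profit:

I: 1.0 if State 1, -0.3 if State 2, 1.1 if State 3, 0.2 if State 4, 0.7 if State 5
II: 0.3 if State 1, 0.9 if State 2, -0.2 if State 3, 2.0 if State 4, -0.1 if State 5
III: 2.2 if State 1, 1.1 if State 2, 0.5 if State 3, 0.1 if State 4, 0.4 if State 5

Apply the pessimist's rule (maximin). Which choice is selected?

III

Row minima: I=-0.3, II=-0.2, III=0.1
Best worst-case = 0.1 → III.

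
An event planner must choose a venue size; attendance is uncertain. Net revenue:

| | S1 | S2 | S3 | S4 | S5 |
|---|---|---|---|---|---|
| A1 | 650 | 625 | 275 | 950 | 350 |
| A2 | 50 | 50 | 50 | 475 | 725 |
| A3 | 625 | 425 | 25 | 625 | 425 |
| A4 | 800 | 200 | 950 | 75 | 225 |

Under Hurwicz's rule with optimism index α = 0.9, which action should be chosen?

A1: 0.9·950 + 0.1·275 = 882.5
A2: 0.9·725 + 0.1·50 = 657.5
A3: 0.9·625 + 0.1·25 = 565
A4: 0.9·950 + 0.1·75 = 862.5
Highest Hurwicz score = 882.5 → A1.

A1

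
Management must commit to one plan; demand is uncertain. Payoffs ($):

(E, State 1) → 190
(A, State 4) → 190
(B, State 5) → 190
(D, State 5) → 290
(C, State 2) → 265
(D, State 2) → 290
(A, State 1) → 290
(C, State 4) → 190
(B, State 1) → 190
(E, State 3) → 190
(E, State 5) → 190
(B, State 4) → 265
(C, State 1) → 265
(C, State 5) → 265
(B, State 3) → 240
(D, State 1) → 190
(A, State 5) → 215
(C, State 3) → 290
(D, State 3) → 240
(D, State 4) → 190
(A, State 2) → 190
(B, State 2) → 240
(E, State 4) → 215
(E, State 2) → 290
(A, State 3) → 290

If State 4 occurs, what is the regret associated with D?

Best payoff under State 4 is 265.
Regret = 265 − 190 = 75.

75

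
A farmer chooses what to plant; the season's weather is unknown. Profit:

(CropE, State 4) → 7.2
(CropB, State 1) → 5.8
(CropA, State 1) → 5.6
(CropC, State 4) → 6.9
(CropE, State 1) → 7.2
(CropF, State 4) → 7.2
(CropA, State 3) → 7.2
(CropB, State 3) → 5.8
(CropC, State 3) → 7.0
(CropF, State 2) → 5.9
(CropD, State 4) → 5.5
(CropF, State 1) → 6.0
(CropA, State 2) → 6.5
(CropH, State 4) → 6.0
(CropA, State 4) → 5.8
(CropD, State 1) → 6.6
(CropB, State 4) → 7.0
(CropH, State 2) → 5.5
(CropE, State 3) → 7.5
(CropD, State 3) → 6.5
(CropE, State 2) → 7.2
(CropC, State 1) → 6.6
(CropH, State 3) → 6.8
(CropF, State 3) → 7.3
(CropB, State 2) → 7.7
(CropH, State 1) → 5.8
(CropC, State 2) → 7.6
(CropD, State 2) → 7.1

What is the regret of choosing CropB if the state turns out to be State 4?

0.2

Best payoff under State 4 is 7.2.
Regret = 7.2 − 7.0 = 0.2.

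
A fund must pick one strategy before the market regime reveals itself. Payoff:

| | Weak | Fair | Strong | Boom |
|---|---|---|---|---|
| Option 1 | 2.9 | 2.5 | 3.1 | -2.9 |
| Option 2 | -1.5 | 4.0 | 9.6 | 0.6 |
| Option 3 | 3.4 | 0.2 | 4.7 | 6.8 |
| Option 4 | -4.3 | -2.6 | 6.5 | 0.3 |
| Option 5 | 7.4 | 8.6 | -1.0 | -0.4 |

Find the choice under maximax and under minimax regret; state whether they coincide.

maximax → Option 2; minimax regret → Option 3 (disagree)

Row maxima: Option 1=3.1, Option 2=9.6, Option 3=6.8, Option 4=6.5, Option 5=8.6
Best best-case = 9.6 → Option 2.
Column bests: Weak=7.4, Fair=8.6, Strong=9.6, Boom=6.8.
Option 1 regrets: 4.5, 6.1, 6.5, 9.7 → max 9.7
Option 2 regrets: 8.9, 4.6, 0.0, 6.2 → max 8.9
Option 3 regrets: 4.0, 8.4, 4.9, 0.0 → max 8.4
Option 4 regrets: 11.7, 11.2, 3.1, 6.5 → max 11.7
Option 5 regrets: 0.0, 0.0, 10.6, 7.2 → max 10.6
Smallest max regret = 8.4 → Option 3.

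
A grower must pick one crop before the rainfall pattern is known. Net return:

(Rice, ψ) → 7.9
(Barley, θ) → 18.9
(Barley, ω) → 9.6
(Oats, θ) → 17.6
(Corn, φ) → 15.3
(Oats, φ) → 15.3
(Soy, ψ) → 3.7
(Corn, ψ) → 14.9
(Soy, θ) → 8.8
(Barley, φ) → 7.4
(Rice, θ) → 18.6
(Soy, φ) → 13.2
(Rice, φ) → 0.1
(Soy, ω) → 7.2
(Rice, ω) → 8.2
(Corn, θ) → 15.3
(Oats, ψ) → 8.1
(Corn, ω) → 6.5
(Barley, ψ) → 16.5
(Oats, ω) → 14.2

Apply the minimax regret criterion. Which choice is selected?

Column bests: θ=18.9, φ=15.3, ψ=16.5, ω=14.2.
Corn regrets: 3.6, 0.0, 1.6, 7.7 → max 7.7
Barley regrets: 0.0, 7.9, 0.0, 4.6 → max 7.9
Oats regrets: 1.3, 0.0, 8.4, 0.0 → max 8.4
Rice regrets: 0.3, 15.2, 8.6, 6.0 → max 15.2
Soy regrets: 10.1, 2.1, 12.8, 7.0 → max 12.8
Smallest max regret = 7.7 → Corn.

Corn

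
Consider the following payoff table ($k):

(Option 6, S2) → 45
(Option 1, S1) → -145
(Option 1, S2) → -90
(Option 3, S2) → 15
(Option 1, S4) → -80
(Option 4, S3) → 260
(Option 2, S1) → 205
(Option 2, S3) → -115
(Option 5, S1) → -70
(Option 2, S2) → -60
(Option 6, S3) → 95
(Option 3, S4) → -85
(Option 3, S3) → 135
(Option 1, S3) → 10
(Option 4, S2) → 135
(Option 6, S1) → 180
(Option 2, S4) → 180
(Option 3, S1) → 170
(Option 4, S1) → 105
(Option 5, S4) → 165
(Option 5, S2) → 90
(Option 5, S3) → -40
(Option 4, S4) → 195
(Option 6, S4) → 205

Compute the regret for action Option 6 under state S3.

Best payoff under S3 is 260.
Regret = 260 − 95 = 165.

165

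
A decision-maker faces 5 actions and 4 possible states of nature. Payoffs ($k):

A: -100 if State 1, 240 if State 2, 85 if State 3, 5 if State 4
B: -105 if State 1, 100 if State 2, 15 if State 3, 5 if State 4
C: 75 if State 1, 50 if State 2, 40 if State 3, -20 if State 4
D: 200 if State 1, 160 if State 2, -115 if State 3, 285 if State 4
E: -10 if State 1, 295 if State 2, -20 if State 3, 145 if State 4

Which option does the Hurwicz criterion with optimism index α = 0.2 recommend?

E

A: 0.2·240 + 0.8·(-100) = -32
B: 0.2·100 + 0.8·(-105) = -64
C: 0.2·75 + 0.8·(-20) = -1
D: 0.2·285 + 0.8·(-115) = -35
E: 0.2·295 + 0.8·(-20) = 43
Highest Hurwicz score = 43 → E.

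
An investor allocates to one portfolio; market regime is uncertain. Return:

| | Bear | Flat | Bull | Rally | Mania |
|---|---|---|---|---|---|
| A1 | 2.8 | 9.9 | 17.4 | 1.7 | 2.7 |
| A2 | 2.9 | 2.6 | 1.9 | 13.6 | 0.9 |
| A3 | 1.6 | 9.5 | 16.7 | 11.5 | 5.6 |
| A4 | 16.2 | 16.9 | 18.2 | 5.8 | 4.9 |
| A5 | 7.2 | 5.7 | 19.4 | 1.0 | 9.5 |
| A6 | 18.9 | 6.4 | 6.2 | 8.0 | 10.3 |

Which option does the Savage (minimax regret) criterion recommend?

A4

Column bests: Bear=18.9, Flat=16.9, Bull=19.4, Rally=13.6, Mania=10.3.
A1 regrets: 16.1, 7.0, 2.0, 11.9, 7.6 → max 16.1
A2 regrets: 16.0, 14.3, 17.5, 0.0, 9.4 → max 17.5
A3 regrets: 17.3, 7.4, 2.7, 2.1, 4.7 → max 17.3
A4 regrets: 2.7, 0.0, 1.2, 7.8, 5.4 → max 7.8
A5 regrets: 11.7, 11.2, 0.0, 12.6, 0.8 → max 12.6
A6 regrets: 0.0, 10.5, 13.2, 5.6, 0.0 → max 13.2
Smallest max regret = 7.8 → A4.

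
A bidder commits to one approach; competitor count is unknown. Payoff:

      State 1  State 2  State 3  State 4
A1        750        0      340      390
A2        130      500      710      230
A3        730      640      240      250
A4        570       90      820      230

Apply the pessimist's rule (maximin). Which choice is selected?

A3

Row minima: A1=0, A2=130, A3=240, A4=90
Best worst-case = 240 → A3.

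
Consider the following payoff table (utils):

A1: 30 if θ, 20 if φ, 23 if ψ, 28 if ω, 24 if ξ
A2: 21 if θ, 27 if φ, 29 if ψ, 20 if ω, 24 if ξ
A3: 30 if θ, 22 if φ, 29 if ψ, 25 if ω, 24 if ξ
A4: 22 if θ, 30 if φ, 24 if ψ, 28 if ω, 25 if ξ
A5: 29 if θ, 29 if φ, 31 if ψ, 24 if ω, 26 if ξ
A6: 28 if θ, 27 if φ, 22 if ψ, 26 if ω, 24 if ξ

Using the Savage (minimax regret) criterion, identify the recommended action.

A5

Column bests: θ=30, φ=30, ψ=31, ω=28, ξ=26.
A1 regrets: 0, 10, 8, 0, 2 → max 10
A2 regrets: 9, 3, 2, 8, 2 → max 9
A3 regrets: 0, 8, 2, 3, 2 → max 8
A4 regrets: 8, 0, 7, 0, 1 → max 8
A5 regrets: 1, 1, 0, 4, 0 → max 4
A6 regrets: 2, 3, 9, 2, 2 → max 9
Smallest max regret = 4 → A5.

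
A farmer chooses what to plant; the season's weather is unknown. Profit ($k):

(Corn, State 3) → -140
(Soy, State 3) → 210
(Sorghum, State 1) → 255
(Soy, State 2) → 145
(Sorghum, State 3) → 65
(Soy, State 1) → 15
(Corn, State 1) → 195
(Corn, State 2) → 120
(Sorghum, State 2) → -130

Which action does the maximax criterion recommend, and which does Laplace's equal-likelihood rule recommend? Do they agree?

Row maxima: Soy=210, Corn=195, Sorghum=255
Best best-case = 255 → Sorghum.
Row averages: Soy=370/3, Corn=175/3, Sorghum=190/3
Highest average = 370/3 → Soy.

maximax → Sorghum; laplace → Soy (disagree)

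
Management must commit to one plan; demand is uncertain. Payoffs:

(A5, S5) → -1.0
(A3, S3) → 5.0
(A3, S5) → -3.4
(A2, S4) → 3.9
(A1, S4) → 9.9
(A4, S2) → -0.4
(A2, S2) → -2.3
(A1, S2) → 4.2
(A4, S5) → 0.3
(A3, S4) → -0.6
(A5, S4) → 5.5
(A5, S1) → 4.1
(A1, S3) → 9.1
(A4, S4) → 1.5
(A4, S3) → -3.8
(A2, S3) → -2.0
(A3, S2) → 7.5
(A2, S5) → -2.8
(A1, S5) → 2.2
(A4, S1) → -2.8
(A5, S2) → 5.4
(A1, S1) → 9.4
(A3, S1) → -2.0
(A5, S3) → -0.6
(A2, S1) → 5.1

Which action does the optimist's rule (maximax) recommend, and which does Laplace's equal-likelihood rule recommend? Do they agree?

Row maxima: A1=9.9, A2=5.1, A3=7.5, A4=1.5, A5=5.5
Best best-case = 9.9 → A1.
Row averages: A1=6.96, A2=0.38, A3=1.3, A4=-1.04, A5=2.68
Highest average = 6.96 → A1.

maximax → A1; laplace → A1 (agree)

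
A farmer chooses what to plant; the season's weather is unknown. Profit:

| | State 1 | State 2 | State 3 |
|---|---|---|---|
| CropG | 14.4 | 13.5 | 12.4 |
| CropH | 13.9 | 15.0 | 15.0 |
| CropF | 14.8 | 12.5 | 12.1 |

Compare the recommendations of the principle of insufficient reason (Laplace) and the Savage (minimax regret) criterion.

Row averages: CropG=403/30, CropH=439/30, CropF=197/15
Highest average = 439/30 → CropH.
Column bests: State 1=14.8, State 2=15.0, State 3=15.0.
CropG regrets: 0.4, 1.5, 2.6 → max 2.6
CropH regrets: 0.9, 0.0, 0.0 → max 0.9
CropF regrets: 0.0, 2.5, 2.9 → max 2.9
Smallest max regret = 0.9 → CropH.

laplace → CropH; minimax regret → CropH (agree)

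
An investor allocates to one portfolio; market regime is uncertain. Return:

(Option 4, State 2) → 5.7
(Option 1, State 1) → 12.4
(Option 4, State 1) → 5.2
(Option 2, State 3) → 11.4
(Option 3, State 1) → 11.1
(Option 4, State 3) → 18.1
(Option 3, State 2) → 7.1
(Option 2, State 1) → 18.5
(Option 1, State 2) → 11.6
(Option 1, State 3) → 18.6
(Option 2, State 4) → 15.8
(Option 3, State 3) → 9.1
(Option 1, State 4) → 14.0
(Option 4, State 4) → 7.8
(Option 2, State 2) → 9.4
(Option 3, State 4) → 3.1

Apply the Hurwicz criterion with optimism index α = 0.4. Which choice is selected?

Option 1: 0.4·18.6 + 0.6·11.6 = 14.4
Option 2: 0.4·18.5 + 0.6·9.4 = 13.04
Option 3: 0.4·11.1 + 0.6·3.1 = 6.3
Option 4: 0.4·18.1 + 0.6·5.2 = 10.36
Highest Hurwicz score = 14.4 → Option 1.

Option 1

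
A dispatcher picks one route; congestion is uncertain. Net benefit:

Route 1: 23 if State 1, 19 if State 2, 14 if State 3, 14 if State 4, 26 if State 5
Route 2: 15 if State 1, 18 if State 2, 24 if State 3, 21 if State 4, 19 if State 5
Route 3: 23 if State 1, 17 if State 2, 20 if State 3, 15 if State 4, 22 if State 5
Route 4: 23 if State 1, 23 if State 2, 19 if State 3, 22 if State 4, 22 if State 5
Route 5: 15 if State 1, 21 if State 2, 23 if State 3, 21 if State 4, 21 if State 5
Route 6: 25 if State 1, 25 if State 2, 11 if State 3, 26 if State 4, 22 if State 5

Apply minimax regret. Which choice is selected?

Route 4

Column bests: State 1=25, State 2=25, State 3=24, State 4=26, State 5=26.
Route 1 regrets: 2, 6, 10, 12, 0 → max 12
Route 2 regrets: 10, 7, 0, 5, 7 → max 10
Route 3 regrets: 2, 8, 4, 11, 4 → max 11
Route 4 regrets: 2, 2, 5, 4, 4 → max 5
Route 5 regrets: 10, 4, 1, 5, 5 → max 10
Route 6 regrets: 0, 0, 13, 0, 4 → max 13
Smallest max regret = 5 → Route 4.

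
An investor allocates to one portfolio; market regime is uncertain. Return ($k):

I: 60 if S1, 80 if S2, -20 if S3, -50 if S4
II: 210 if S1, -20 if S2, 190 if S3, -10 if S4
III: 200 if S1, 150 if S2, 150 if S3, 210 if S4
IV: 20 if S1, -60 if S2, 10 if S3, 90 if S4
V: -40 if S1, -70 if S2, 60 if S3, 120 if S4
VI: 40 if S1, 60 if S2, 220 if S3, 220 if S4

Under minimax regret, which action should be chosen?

Column bests: S1=210, S2=150, S3=220, S4=220.
I regrets: 150, 70, 240, 270 → max 270
II regrets: 0, 170, 30, 230 → max 230
III regrets: 10, 0, 70, 10 → max 70
IV regrets: 190, 210, 210, 130 → max 210
V regrets: 250, 220, 160, 100 → max 250
VI regrets: 170, 90, 0, 0 → max 170
Smallest max regret = 70 → III.

III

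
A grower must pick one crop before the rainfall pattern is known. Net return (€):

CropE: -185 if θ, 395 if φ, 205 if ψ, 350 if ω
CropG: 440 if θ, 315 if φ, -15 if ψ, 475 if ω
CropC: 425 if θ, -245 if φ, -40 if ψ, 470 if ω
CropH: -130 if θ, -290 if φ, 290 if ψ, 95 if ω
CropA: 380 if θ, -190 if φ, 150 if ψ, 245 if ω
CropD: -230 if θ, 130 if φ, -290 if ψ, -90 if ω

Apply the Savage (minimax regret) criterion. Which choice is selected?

Column bests: θ=440, φ=395, ψ=290, ω=475.
CropE regrets: 625, 0, 85, 125 → max 625
CropG regrets: 0, 80, 305, 0 → max 305
CropC regrets: 15, 640, 330, 5 → max 640
CropH regrets: 570, 685, 0, 380 → max 685
CropA regrets: 60, 585, 140, 230 → max 585
CropD regrets: 670, 265, 580, 565 → max 670
Smallest max regret = 305 → CropG.

CropG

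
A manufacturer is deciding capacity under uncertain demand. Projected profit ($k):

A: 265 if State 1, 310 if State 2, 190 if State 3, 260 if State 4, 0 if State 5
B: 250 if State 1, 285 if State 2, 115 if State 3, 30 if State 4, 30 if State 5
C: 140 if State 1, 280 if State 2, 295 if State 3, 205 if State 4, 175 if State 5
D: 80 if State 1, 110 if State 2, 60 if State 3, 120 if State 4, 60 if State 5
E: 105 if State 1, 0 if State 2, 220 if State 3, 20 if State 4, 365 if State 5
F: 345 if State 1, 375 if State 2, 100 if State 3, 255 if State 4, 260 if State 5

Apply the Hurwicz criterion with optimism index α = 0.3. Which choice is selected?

C

A: 0.3·310 + 0.7·0 = 93
B: 0.3·285 + 0.7·30 = 106.5
C: 0.3·295 + 0.7·140 = 186.5
D: 0.3·120 + 0.7·60 = 78
E: 0.3·365 + 0.7·0 = 109.5
F: 0.3·375 + 0.7·100 = 182.5
Highest Hurwicz score = 186.5 → C.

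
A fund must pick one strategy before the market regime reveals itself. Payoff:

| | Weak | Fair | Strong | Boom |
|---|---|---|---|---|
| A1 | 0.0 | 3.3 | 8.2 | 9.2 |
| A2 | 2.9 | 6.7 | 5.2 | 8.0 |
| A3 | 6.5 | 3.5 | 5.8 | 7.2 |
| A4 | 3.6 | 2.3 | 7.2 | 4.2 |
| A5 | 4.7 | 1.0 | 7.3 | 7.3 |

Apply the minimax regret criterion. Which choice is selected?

Column bests: Weak=6.5, Fair=6.7, Strong=8.2, Boom=9.2.
A1 regrets: 6.5, 3.4, 0.0, 0.0 → max 6.5
A2 regrets: 3.6, 0.0, 3.0, 1.2 → max 3.6
A3 regrets: 0.0, 3.2, 2.4, 2.0 → max 3.2
A4 regrets: 2.9, 4.4, 1.0, 5.0 → max 5.0
A5 regrets: 1.8, 5.7, 0.9, 1.9 → max 5.7
Smallest max regret = 3.2 → A3.

A3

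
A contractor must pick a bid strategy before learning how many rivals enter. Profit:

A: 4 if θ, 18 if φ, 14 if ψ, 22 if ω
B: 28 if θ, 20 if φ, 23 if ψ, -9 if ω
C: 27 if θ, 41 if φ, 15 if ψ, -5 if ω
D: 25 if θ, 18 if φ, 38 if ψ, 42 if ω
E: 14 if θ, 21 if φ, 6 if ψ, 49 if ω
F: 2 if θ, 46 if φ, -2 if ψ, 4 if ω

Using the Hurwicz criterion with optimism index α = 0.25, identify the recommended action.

A: 0.25·22 + 0.75·4 = 8.5
B: 0.25·28 + 0.75·(-9) = 0.25
C: 0.25·41 + 0.75·(-5) = 6.5
D: 0.25·42 + 0.75·18 = 24
E: 0.25·49 + 0.75·6 = 16.75
F: 0.25·46 + 0.75·(-2) = 10
Highest Hurwicz score = 24 → D.

D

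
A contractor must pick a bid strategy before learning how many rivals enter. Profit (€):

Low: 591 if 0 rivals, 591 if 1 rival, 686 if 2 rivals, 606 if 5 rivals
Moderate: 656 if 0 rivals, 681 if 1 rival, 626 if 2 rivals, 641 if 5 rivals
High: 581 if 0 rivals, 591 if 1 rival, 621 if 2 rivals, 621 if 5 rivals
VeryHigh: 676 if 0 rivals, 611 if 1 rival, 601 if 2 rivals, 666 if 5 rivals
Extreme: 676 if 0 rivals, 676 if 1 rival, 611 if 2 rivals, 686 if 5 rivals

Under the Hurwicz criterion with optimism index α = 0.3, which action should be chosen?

Moderate

Low: 0.3·686 + 0.7·591 = 619.5
Moderate: 0.3·681 + 0.7·626 = 642.5
High: 0.3·621 + 0.7·581 = 593
VeryHigh: 0.3·676 + 0.7·601 = 623.5
Extreme: 0.3·686 + 0.7·611 = 633.5
Highest Hurwicz score = 642.5 → Moderate.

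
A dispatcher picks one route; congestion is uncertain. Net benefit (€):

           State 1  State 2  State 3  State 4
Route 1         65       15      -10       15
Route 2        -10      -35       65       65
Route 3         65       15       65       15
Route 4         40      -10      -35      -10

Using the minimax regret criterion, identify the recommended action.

Route 3

Column bests: State 1=65, State 2=15, State 3=65, State 4=65.
Route 1 regrets: 0, 0, 75, 50 → max 75
Route 2 regrets: 75, 50, 0, 0 → max 75
Route 3 regrets: 0, 0, 0, 50 → max 50
Route 4 regrets: 25, 25, 100, 75 → max 100
Smallest max regret = 50 → Route 3.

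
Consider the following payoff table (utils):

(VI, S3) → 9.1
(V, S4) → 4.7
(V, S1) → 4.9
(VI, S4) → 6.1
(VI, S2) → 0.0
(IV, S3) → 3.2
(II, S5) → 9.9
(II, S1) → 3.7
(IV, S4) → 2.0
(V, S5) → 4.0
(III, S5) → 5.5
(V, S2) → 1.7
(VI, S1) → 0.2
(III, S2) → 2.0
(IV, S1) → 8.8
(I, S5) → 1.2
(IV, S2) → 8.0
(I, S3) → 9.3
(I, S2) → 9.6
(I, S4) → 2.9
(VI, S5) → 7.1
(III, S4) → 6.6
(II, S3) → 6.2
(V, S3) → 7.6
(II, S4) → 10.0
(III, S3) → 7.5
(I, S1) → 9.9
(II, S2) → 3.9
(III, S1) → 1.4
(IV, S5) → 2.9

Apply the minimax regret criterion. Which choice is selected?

II

Column bests: S1=9.9, S2=9.6, S3=9.3, S4=10.0, S5=9.9.
I regrets: 0.0, 0.0, 0.0, 7.1, 8.7 → max 8.7
II regrets: 6.2, 5.7, 3.1, 0.0, 0.0 → max 6.2
III regrets: 8.5, 7.6, 1.8, 3.4, 4.4 → max 8.5
IV regrets: 1.1, 1.6, 6.1, 8.0, 7.0 → max 8.0
V regrets: 5.0, 7.9, 1.7, 5.3, 5.9 → max 7.9
VI regrets: 9.7, 9.6, 0.2, 3.9, 2.8 → max 9.7
Smallest max regret = 6.2 → II.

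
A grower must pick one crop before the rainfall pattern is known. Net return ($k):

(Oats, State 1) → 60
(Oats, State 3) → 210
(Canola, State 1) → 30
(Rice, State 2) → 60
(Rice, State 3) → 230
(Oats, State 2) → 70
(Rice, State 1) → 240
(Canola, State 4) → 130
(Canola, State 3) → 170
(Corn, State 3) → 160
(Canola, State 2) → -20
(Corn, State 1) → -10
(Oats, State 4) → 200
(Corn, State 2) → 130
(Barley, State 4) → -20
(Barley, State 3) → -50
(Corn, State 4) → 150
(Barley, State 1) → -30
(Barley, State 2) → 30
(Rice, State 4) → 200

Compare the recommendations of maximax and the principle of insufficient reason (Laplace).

Row maxima: Barley=30, Oats=210, Canola=170, Rice=240, Corn=160
Best best-case = 240 → Rice.
Row averages: Barley=-17.5, Oats=135, Canola=77.5, Rice=182.5, Corn=107.5
Highest average = 182.5 → Rice.

maximax → Rice; laplace → Rice (agree)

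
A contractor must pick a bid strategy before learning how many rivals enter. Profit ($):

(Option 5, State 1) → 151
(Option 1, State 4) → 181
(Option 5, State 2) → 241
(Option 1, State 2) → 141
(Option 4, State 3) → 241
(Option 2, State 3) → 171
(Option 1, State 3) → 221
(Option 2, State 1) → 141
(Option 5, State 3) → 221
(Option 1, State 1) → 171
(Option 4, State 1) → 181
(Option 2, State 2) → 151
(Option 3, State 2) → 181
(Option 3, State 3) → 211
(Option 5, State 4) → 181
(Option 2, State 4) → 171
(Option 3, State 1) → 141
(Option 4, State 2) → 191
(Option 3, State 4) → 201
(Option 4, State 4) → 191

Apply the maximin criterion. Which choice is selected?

Row minima: Option 1=141, Option 2=141, Option 3=141, Option 4=181, Option 5=151
Best worst-case = 181 → Option 4.

Option 4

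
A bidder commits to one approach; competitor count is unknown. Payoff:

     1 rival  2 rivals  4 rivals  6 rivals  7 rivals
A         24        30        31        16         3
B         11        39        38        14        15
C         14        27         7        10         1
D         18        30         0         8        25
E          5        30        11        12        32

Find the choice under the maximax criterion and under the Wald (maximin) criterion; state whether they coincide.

Row maxima: A=31, B=39, C=27, D=30, E=32
Best best-case = 39 → B.
Row minima: A=3, B=11, C=1, D=0, E=5
Best worst-case = 11 → B.

maximax → B; maximin → B (agree)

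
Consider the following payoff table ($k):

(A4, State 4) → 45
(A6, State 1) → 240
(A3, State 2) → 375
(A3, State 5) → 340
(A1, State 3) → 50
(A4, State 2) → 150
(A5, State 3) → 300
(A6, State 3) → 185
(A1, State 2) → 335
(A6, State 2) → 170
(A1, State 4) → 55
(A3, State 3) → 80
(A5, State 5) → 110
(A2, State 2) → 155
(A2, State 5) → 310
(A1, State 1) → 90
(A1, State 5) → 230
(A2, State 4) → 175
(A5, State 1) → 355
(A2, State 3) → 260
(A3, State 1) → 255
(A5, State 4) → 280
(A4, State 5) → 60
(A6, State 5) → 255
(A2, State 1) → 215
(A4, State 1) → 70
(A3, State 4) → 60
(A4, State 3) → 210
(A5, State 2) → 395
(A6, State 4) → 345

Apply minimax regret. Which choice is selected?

Column bests: State 1=355, State 2=395, State 3=300, State 4=345, State 5=340.
A1 regrets: 265, 60, 250, 290, 110 → max 290
A2 regrets: 140, 240, 40, 170, 30 → max 240
A3 regrets: 100, 20, 220, 285, 0 → max 285
A4 regrets: 285, 245, 90, 300, 280 → max 300
A5 regrets: 0, 0, 0, 65, 230 → max 230
A6 regrets: 115, 225, 115, 0, 85 → max 225
Smallest max regret = 225 → A6.

A6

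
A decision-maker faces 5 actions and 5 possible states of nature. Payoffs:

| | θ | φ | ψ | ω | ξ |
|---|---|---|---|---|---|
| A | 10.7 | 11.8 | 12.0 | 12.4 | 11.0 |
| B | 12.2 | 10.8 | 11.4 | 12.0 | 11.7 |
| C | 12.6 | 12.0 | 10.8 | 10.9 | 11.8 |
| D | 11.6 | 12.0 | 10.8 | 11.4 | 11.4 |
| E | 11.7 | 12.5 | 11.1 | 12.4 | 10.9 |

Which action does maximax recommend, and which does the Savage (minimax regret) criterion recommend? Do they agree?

maximax → C; minimax regret → E (disagree)

Row maxima: A=12.4, B=12.2, C=12.6, D=12.0, E=12.5
Best best-case = 12.6 → C.
Column bests: θ=12.6, φ=12.5, ψ=12.0, ω=12.4, ξ=11.8.
A regrets: 1.9, 0.7, 0.0, 0.0, 0.8 → max 1.9
B regrets: 0.4, 1.7, 0.6, 0.4, 0.1 → max 1.7
C regrets: 0.0, 0.5, 1.2, 1.5, 0.0 → max 1.5
D regrets: 1.0, 0.5, 1.2, 1.0, 0.4 → max 1.2
E regrets: 0.9, 0.0, 0.9, 0.0, 0.9 → max 0.9
Smallest max regret = 0.9 → E.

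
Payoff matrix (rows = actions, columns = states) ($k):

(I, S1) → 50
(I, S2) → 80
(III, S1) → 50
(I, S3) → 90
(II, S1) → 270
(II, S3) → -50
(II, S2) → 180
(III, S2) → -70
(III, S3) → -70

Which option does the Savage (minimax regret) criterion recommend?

Column bests: S1=270, S2=180, S3=90.
I regrets: 220, 100, 0 → max 220
II regrets: 0, 0, 140 → max 140
III regrets: 220, 250, 160 → max 250
Smallest max regret = 140 → II.

II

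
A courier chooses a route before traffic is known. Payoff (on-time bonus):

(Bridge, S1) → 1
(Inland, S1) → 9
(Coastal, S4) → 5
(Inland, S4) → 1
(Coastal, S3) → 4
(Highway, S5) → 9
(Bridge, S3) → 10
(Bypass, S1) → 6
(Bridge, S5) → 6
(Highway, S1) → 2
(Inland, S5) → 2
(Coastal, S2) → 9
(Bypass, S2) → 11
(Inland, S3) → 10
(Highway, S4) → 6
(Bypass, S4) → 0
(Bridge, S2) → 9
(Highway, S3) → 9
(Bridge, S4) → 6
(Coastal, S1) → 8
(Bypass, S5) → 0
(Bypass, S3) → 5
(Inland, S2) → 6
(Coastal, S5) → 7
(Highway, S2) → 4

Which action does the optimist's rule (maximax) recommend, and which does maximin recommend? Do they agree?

maximax → Bypass; maximin → Coastal (disagree)

Row maxima: Inland=10, Bypass=11, Bridge=10, Coastal=9, Highway=9
Best best-case = 11 → Bypass.
Row minima: Inland=1, Bypass=0, Bridge=1, Coastal=4, Highway=2
Best worst-case = 4 → Coastal.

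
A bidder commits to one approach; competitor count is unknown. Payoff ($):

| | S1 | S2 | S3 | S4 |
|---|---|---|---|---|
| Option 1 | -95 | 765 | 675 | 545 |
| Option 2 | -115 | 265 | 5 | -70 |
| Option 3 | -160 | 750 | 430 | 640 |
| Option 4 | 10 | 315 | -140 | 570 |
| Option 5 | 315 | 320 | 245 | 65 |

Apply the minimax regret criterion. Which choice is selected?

Column bests: S1=315, S2=765, S3=675, S4=640.
Option 1 regrets: 410, 0, 0, 95 → max 410
Option 2 regrets: 430, 500, 670, 710 → max 710
Option 3 regrets: 475, 15, 245, 0 → max 475
Option 4 regrets: 305, 450, 815, 70 → max 815
Option 5 regrets: 0, 445, 430, 575 → max 575
Smallest max regret = 410 → Option 1.

Option 1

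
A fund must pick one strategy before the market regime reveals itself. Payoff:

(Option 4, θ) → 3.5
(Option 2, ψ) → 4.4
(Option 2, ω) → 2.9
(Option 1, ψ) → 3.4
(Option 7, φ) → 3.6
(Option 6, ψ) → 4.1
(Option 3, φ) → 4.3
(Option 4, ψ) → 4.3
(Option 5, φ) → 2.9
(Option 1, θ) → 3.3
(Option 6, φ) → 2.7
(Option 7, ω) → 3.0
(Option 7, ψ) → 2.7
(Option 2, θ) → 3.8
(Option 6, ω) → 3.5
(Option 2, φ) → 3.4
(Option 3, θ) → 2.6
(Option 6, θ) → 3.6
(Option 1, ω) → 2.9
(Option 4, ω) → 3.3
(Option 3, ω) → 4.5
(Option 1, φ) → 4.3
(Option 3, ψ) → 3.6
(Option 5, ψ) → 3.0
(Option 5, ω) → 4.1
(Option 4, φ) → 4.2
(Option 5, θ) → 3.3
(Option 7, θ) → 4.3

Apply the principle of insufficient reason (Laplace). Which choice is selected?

Row averages: Option 1=3.475, Option 2=3.625, Option 3=3.75, Option 4=3.825, Option 5=3.325, Option 6=3.475, Option 7=3.4
Highest average = 3.825 → Option 4.

Option 4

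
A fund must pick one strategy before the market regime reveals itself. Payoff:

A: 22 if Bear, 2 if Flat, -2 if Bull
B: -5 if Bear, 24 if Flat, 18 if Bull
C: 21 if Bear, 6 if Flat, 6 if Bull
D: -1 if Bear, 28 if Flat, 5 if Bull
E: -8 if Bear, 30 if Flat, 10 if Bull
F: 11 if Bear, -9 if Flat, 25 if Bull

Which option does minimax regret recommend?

Column bests: Bear=22, Flat=30, Bull=25.
A regrets: 0, 28, 27 → max 28
B regrets: 27, 6, 7 → max 27
C regrets: 1, 24, 19 → max 24
D regrets: 23, 2, 20 → max 23
E regrets: 30, 0, 15 → max 30
F regrets: 11, 39, 0 → max 39
Smallest max regret = 23 → D.

D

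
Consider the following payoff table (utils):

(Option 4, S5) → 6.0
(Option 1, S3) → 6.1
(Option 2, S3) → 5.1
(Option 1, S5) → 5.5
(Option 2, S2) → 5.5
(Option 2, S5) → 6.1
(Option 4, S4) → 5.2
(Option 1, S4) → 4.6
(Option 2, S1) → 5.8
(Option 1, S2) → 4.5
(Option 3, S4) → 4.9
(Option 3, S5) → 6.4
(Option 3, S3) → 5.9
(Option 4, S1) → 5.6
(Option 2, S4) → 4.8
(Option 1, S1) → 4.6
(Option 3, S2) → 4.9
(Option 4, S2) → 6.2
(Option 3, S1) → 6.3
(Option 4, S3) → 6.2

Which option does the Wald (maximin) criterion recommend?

Row minima: Option 1=4.5, Option 2=4.8, Option 3=4.9, Option 4=5.2
Best worst-case = 5.2 → Option 4.

Option 4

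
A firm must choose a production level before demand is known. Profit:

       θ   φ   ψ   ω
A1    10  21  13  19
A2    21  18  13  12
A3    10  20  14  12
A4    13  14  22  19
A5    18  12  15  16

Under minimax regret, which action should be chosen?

Column bests: θ=21, φ=21, ψ=22, ω=19.
A1 regrets: 11, 0, 9, 0 → max 11
A2 regrets: 0, 3, 9, 7 → max 9
A3 regrets: 11, 1, 8, 7 → max 11
A4 regrets: 8, 7, 0, 0 → max 8
A5 regrets: 3, 9, 7, 3 → max 9
Smallest max regret = 8 → A4.

A4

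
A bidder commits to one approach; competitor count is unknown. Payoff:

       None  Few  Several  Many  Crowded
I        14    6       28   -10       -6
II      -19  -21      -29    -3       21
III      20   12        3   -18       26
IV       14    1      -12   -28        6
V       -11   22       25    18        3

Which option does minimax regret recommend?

V

Column bests: None=20, Few=22, Several=28, Many=18, Crowded=26.
I regrets: 6, 16, 0, 28, 32 → max 32
II regrets: 39, 43, 57, 21, 5 → max 57
III regrets: 0, 10, 25, 36, 0 → max 36
IV regrets: 6, 21, 40, 46, 20 → max 46
V regrets: 31, 0, 3, 0, 23 → max 31
Smallest max regret = 31 → V.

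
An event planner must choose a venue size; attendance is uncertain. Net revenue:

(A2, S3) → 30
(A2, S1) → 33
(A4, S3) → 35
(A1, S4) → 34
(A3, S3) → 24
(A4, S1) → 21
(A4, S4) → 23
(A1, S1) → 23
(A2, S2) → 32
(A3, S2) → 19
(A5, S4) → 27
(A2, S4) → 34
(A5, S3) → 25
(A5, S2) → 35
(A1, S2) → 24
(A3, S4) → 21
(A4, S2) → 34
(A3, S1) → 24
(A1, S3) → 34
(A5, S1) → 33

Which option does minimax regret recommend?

A2

Column bests: S1=33, S2=35, S3=35, S4=34.
A1 regrets: 10, 11, 1, 0 → max 11
A2 regrets: 0, 3, 5, 0 → max 5
A3 regrets: 9, 16, 11, 13 → max 16
A4 regrets: 12, 1, 0, 11 → max 12
A5 regrets: 0, 0, 10, 7 → max 10
Smallest max regret = 5 → A2.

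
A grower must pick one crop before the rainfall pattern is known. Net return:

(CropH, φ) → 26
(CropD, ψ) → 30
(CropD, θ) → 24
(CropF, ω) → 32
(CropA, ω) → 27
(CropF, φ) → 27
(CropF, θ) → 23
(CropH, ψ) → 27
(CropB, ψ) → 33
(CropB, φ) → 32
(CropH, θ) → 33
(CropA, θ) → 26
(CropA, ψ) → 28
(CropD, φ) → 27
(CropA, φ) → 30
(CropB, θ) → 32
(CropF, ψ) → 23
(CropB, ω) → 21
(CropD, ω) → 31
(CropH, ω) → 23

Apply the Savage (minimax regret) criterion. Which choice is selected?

CropA

Column bests: θ=33, φ=32, ψ=33, ω=32.
CropB regrets: 1, 0, 0, 11 → max 11
CropH regrets: 0, 6, 6, 9 → max 9
CropD regrets: 9, 5, 3, 1 → max 9
CropA regrets: 7, 2, 5, 5 → max 7
CropF regrets: 10, 5, 10, 0 → max 10
Smallest max regret = 7 → CropA.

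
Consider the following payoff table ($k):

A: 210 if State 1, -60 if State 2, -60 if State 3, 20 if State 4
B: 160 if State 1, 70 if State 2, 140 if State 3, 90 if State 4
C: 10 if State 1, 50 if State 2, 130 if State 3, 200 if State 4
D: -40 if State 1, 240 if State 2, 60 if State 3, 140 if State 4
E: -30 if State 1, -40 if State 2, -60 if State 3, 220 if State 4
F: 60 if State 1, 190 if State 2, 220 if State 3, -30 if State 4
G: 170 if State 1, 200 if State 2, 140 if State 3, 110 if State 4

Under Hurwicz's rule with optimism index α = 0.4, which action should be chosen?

G

A: 0.4·210 + 0.6·(-60) = 48
B: 0.4·160 + 0.6·70 = 106
C: 0.4·200 + 0.6·10 = 86
D: 0.4·240 + 0.6·(-40) = 72
E: 0.4·220 + 0.6·(-60) = 52
F: 0.4·220 + 0.6·(-30) = 70
G: 0.4·200 + 0.6·110 = 146
Highest Hurwicz score = 146 → G.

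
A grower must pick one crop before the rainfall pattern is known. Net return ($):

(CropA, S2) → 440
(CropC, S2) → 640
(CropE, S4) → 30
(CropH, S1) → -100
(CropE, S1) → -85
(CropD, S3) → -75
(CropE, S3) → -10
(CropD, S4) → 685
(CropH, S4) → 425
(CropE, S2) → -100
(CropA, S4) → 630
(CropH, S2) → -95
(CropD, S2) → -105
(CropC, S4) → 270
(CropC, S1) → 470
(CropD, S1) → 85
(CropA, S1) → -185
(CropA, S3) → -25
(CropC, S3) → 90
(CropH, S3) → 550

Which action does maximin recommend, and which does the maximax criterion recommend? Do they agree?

maximin → CropC; maximax → CropD (disagree)

Row minima: CropA=-185, CropD=-105, CropC=90, CropH=-100, CropE=-100
Best worst-case = 90 → CropC.
Row maxima: CropA=630, CropD=685, CropC=640, CropH=550, CropE=30
Best best-case = 685 → CropD.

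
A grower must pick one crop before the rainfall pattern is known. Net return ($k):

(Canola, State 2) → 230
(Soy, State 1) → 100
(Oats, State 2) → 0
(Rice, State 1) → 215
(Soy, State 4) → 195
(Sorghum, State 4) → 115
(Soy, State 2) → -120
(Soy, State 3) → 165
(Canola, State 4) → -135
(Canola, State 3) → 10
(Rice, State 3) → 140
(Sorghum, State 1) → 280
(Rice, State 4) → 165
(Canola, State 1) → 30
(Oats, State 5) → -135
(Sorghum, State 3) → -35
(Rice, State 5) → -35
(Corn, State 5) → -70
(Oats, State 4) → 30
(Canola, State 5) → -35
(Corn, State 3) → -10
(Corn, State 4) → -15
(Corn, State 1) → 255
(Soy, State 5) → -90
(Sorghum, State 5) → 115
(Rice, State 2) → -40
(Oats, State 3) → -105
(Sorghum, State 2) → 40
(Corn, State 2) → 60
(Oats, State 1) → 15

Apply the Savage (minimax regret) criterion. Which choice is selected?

Column bests: State 1=280, State 2=230, State 3=165, State 4=195, State 5=115.
Corn regrets: 25, 170, 175, 210, 185 → max 210
Oats regrets: 265, 230, 270, 165, 250 → max 270
Soy regrets: 180, 350, 0, 0, 205 → max 350
Canola regrets: 250, 0, 155, 330, 150 → max 330
Sorghum regrets: 0, 190, 200, 80, 0 → max 200
Rice regrets: 65, 270, 25, 30, 150 → max 270
Smallest max regret = 200 → Sorghum.

Sorghum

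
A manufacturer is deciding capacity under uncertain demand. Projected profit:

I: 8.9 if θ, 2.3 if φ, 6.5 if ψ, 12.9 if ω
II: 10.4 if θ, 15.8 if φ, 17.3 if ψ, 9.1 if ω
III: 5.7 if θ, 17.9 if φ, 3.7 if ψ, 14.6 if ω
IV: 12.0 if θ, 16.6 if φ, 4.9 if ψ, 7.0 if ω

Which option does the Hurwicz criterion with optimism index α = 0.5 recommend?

I: 0.5·12.9 + 0.5·2.3 = 7.6
II: 0.5·17.3 + 0.5·9.1 = 13.2
III: 0.5·17.9 + 0.5·3.7 = 10.8
IV: 0.5·16.6 + 0.5·4.9 = 10.75
Highest Hurwicz score = 13.2 → II.

II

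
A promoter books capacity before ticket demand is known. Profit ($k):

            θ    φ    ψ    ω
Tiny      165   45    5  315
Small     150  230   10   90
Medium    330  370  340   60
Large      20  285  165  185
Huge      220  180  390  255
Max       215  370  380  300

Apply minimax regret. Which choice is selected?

Column bests: θ=330, φ=370, ψ=390, ω=315.
Tiny regrets: 165, 325, 385, 0 → max 385
Small regrets: 180, 140, 380, 225 → max 380
Medium regrets: 0, 0, 50, 255 → max 255
Large regrets: 310, 85, 225, 130 → max 310
Huge regrets: 110, 190, 0, 60 → max 190
Max regrets: 115, 0, 10, 15 → max 115
Smallest max regret = 115 → Max.

Max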